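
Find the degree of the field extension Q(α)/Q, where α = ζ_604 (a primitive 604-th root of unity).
[Q(α):Q] = 300

The minimal polynomial of ζ_604 over Q is the 604-th cyclotomic polynomial Φ_604(x), which is irreducible over Q and has degree φ(604) = 300. Hence [Q(α):Q] = φ(604) = 300.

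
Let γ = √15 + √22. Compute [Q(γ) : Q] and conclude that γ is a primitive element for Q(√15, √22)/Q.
[Q(γ) : Q] = 4 (equivalently, Q(γ) = Q(√15, √22))

Obviously Q(γ) ⊆ Q(√15, √22), and [Q(√15, √22):Q] = 4 (since 15, 22 are distinct squarefree integers > 1 with 330 not a perfect square). To show equality we compute the minimal polynomial of γ. From γ = √15 + √22: γ^2 = 15 + 2√(330) + 22 = 37 + 2√(330), so γ^2 - 37 = 2√(330); squaring, (γ^2 - 37)^2 = 4·330, i.e. γ^4 - 74γ^2 + 1369 - 1320 = 0, i.e. γ^4 - 74γ^2 + 49 = 0. So γ is a root of x^4 - 74x^2 + 49. This polynomial is irreducible over Q: it has no rational root (each ±√15 ± √22 is irrational), and any factorization into two quadratics over Q would force √(330) ∈ Q (pairing opposite roots) or √15, √22 ∈ Q (other pairings), all impossible. Hence [Q(γ):Q] = 4 = [Q(√15, √22):Q], so Q(γ) = Q(√15, √22).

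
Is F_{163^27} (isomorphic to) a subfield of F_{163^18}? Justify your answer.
No: F_{163^27} is not a subfield of F_{163^18}

F_{p^m} embeds in F_{p^n} iff m | n. Here 27 ∤ 18 (since 18 = 0·27 + 18 with remainder 18 ≠ 0), so F_{163^27} is not a subfield of F_{163^18}. Equivalently: if it were, the tower law would give 27 = [F_{163^27}:F_163] dividing [F_{163^18}:F_163] = 18, contradiction.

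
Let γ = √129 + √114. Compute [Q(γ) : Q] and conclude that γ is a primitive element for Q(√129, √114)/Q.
[Q(γ) : Q] = 4 (equivalently, Q(γ) = Q(√129, √114))

Obviously Q(γ) ⊆ Q(√129, √114), and [Q(√129, √114):Q] = 4 (since 129, 114 are distinct squarefree integers > 1 with 14706 not a perfect square). To show equality we compute the minimal polynomial of γ. From γ = √129 + √114: γ^2 = 129 + 2√(14706) + 114 = 243 + 2√(14706), so γ^2 - 243 = 2√(14706); squaring, (γ^2 - 243)^2 = 4·14706, i.e. γ^4 - 486γ^2 + 59049 - 58824 = 0, i.e. γ^4 - 486γ^2 + 225 = 0. So γ is a root of x^4 - 486x^2 + 225. This polynomial is irreducible over Q: it has no rational root (each ±√129 ± √114 is irrational), and any factorization into two quadratics over Q would force √(14706) ∈ Q (pairing opposite roots) or √129, √114 ∈ Q (other pairings), all impossible. Hence [Q(γ):Q] = 4 = [Q(√129, √114):Q], so Q(γ) = Q(√129, √114).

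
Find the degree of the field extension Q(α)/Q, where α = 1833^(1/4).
[Q(α):Q] = 4

α is a root of x^4 - 1833. By Eisenstein's criterion at the prime p = 3 (which divides the constant term 1833 but p^2 = 9 does not, since 1833 is squarefree), x^4 - 1833 is irreducible over Q. Hence [Q(α):Q] = 4.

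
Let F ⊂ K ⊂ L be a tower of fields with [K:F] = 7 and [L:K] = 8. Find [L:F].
[L:F] = 56

The tower law says that for any tower of field extensions F ⊂ K ⊂ L with finite degrees, [L:F] = [L:K] · [K:F]. Here this gives [L:F] = 8 · 7 = 56.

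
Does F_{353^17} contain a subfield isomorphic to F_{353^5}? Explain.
No: F_{353^5} is not a subfield of F_{353^17}

F_{p^m} embeds in F_{p^n} iff m | n. Here 5 ∤ 17 (since 17 = 3·5 + 2 with remainder 2 ≠ 0), so F_{353^5} is not a subfield of F_{353^17}. Equivalently: if it were, the tower law would give 5 = [F_{353^5}:F_353] dividing [F_{353^17}:F_353] = 17, contradiction.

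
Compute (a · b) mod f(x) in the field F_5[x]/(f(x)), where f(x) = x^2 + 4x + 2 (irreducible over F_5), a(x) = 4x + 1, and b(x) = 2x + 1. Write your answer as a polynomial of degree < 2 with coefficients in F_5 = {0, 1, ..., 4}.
a · b ≡ 4x (mod f(x))

Multiply in F_5[x]: a(x)·b(x) = (4x + 1)·(2x + 1) = 3x^2 + x + 1. This has degree ≥ 2, so divide by f(x) over F_5: 3x^2 + x + 1 = (3)·(x^2 + 4x + 2) + (4x). Hence a·b ≡ 4x (mod f). (F_5[x]/(f) is a field with 5^2 = 25 elements since f is irreducible of degree 2.)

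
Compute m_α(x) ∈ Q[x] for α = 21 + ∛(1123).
m_α(x) = x^3 - 63x^2 + 1323x - 10384

Set β = α - 21 = ∛(1123), so β^3 = 1123. Then (α - 21)^3 - 1123 = 0, i.e. α is a root of g(x) = (x - 21)^3 - 1123 = x^3 - 63x^2 + 1323x - 10384. Since g(x) = h(x - 21) where h(x) = x^3 - 1123, and h is irreducible over Q (because 1123 is not a perfect cube, so h has no rational root, and a monic cubic with no rational root is irreducible), g is also irreducible (irreducibility is preserved under the substitution x → x - 21). Hence m_α(x) = x^3 - 63x^2 + 1323x - 10384.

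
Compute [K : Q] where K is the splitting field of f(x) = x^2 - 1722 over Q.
[K : Q] = 2

f(x) = x^2 - 1722 factors as (x - √1722)(x + √1722). The splitting field is K = Q(√1722). Since 1722 is squarefree and > 1, it is not a perfect square, so x^2 - 1722 is irreducible over Q and [Q(√1722) : Q] = 2. Hence [K : Q] = 2.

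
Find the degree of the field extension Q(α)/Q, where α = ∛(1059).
[Q(α):Q] = 3

The minimal polynomial of α is x^3 - 1059, irreducible over Q since 1059 is not a perfect cube (so x^3 - 1059 has no rational root). Hence [Q(α):Q] = deg(m_α) = 3.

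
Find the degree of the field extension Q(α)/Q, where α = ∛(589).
[Q(α):Q] = 3

The minimal polynomial of α is x^3 - 589, irreducible over Q since 589 is not a perfect cube (so x^3 - 589 has no rational root). Hence [Q(α):Q] = deg(m_α) = 3.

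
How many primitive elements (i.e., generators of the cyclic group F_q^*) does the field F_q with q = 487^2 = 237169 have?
There are φ(237168) = 77760 primitive elements

F_q^* is cyclic of order q - 1 = 237168. A cyclic group of order m has exactly φ(m) generators. Here m = 237168 = 2^4 · 3^5 · 61, so the number of primitive elements is φ(237168) = 77760.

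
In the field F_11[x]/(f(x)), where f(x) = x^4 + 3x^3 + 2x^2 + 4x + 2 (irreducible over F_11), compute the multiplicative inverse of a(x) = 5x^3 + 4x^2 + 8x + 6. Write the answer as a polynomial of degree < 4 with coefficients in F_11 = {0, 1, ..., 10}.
a(x)^(-1) ≡ 7x^3 + 2x^2 + 1 (mod f(x))

Since f is irreducible over F_11, F_11[x]/(f) is a field and a(x) ≠ 0 has an inverse. Apply the extended Euclidean algorithm to f(x) and a(x) in F_11[x]: f(x) = (9x)·a(x) + (7x^2 + 5x + 2);  a(x) = (7x + 5)·(7x^2 + 5x + 2) + (2x + 7);  (7x^2 + 5x + 2) = (9x + 4)·(2x + 7) + (7). The last nonzero remainder is the constant 7 = gcd(f, a) in F_11. Back-substituting through the division chain expresses 7 = s(x)·a(x) + t(x)·f(x) with s(x) ≡ 5x^3 + 3x^2 + 7 (mod f), so (5x^3 + 3x^2 + 7)·a(x) ≡ 7 (mod f). Multiplying by 7^(-1) ≡ 8 in F_11 gives a(x)^(-1) ≡ 8·(5x^3 + 3x^2 + 7) ≡ 7x^3 + 2x^2 + 1 (mod f). Check: (5x^3 + 4x^2 + 8x + 6)·(7x^3 + 2x^2 + 1) = 2x^6 + 5x^5 + 9x^4 + 8x^3 + 5x^2 + 8x + 6 ≡ 1 (mod x^4 + 3x^3 + 2x^2 + 4x + 2).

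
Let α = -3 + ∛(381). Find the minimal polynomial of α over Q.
m_α(x) = x^3 + 9x^2 + 27x - 354

Set β = α + 3 = ∛(381), so β^3 = 381. Then (α + 3)^3 - 381 = 0, i.e. α is a root of g(x) = (x + 3)^3 - 381 = x^3 + 9x^2 + 27x - 354. Since g(x) = h(x + 3) where h(x) = x^3 - 381, and h is irreducible over Q (because 381 is not a perfect cube, so h has no rational root, and a monic cubic with no rational root is irreducible), g is also irreducible (irreducibility is preserved under the substitution x → x + 3). Hence m_α(x) = x^3 + 9x^2 + 27x - 354.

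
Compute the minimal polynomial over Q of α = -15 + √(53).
m_α(x) = x^2 + 30x + 172

From α + 15 = √(53), squaring gives (α + 15)^2 = 53, i.e. α^2 + 30α + 225 = 53, so α^2 + 30α + 172 = 0. The discriminant of x^2 + 30x + 172 is (30)^2 - 4·(172) = 900 - 688 = 212, and 4·(53) is not a perfect square in Q since 53 is squarefree and ≠ 1. Hence x^2 + 30x + 172 is irreducible over Q and is the minimal polynomial of α.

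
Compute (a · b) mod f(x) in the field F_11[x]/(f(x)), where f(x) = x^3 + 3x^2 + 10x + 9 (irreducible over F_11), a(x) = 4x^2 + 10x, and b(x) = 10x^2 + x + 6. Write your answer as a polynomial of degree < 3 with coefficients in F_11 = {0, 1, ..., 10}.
a · b ≡ x^2 + 3x + 1 (mod f(x))

Multiply in F_11[x]: a(x)·b(x) = (4x^2 + 10x)·(10x^2 + x + 6) = 7x^4 + 5x^3 + x^2 + 5x. This has degree ≥ 3, so divide by f(x) over F_11: 7x^4 + 5x^3 + x^2 + 5x = (7x + 6)·(x^3 + 3x^2 + 10x + 9) + (x^2 + 3x + 1). Hence a·b ≡ x^2 + 3x + 1 (mod f). (F_11[x]/(f) is a field with 11^3 = 1331 elements since f is irreducible of degree 3.)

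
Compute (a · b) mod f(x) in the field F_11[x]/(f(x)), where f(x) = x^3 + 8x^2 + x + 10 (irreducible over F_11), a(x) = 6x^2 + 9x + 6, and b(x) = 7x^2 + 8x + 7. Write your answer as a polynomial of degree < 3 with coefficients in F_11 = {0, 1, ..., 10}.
a · b ≡ 4x + 4 (mod f(x))

Multiply in F_11[x]: a(x)·b(x) = (6x^2 + 9x + 6)·(7x^2 + 8x + 7) = 9x^4 + x^3 + 2x^2 + x + 9. This has degree ≥ 3, so divide by f(x) over F_11: 9x^4 + x^3 + 2x^2 + x + 9 = (9x + 6)·(x^3 + 8x^2 + x + 10) + (4x + 4). Hence a·b ≡ 4x + 4 (mod f). (F_11[x]/(f) is a field with 11^3 = 1331 elements since f is irreducible of degree 3.)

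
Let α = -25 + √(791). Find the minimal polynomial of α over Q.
m_α(x) = x^2 + 50x - 166

From α + 25 = √(791), squaring gives (α + 25)^2 = 791, i.e. α^2 + 50α + 625 = 791, so α^2 + 50α - 166 = 0. The discriminant of x^2 + 50x - 166 is (50)^2 - 4·(-166) = 2500 + 664 = 3164, and 4·(791) is not a perfect square in Q since 791 is squarefree and ≠ 1. Hence x^2 + 50x - 166 is irreducible over Q and is the minimal polynomial of α.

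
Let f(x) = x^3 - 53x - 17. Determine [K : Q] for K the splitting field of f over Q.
[K : Q] = 6

By the rational root test, any rational root of the monic integer polynomial f(x) = x^3 - 53x - 17 must be an integer dividing the constant term -17, i.e. one of ±{1, 17}. Evaluating: f(1) = -69, f(-1) = 35, f(17) = 3995, f(-17) = -4029; none is 0, so f has no rational root and is therefore irreducible over Q (a cubic with no linear factor over a field is irreducible). For an irreducible cubic, the Galois group is A_3 or S_3 according as the discriminant disc(f) = -4a^3 - 27b^2 = -4·(-53)^3 - 27·(-17)^2 = 587705 is or is not a square in Q. Here disc(f) = 587705 is not a perfect square in Q, so the Galois group of f over Q is not contained in A_3 and must be all of S_3. The splitting field has degree |S_3| = 6 over Q, so [K : Q] = 6.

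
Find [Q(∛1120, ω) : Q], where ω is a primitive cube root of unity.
[Q(∛1120, ω) : Q] = 6

[Q(∛1120):Q] = 3 (min poly x^3 - 1120, irreducible since 1120 is not a perfect cube). [Q(ω):Q] = 2 (min poly x^2 + x + 1). Since Q(∛1120) ⊂ R and ω ∉ R, we have ω ∉ Q(∛1120), so x^2 + x + 1 remains irreducible over Q(∛1120) and [Q(∛1120, ω) : Q(∛1120)] = 2. By the tower law, [Q(∛1120, ω) : Q] = 3 · 2 = 6. (In fact Q(∛1120, ω) is the splitting field of x^3 - 1120 over Q.)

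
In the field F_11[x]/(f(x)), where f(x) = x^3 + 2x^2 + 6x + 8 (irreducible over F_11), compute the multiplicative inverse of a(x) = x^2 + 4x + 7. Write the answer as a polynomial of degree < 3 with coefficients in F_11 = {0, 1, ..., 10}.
a(x)^(-1) ≡ 9x^2 + 7x + 2 (mod f(x))

Since f is irreducible over F_11, F_11[x]/(f) is a field and a(x) ≠ 0 has an inverse. Apply the extended Euclidean algorithm to f(x) and a(x) in F_11[x]: f(x) = (x + 9)·a(x) + (7x);  a(x) = (8x + 10)·(7x) + (7). The last nonzero remainder is the constant 7 = gcd(f, a) in F_11. Back-substituting through the division chain expresses 7 = s(x)·a(x) + t(x)·f(x) with s(x) ≡ 8x^2 + 5x + 3 (mod f), so (8x^2 + 5x + 3)·a(x) ≡ 7 (mod f). Multiplying by 7^(-1) ≡ 8 in F_11 gives a(x)^(-1) ≡ 8·(8x^2 + 5x + 3) ≡ 9x^2 + 7x + 2 (mod f). Check: (x^2 + 4x + 7)·(9x^2 + 7x + 2) = 9x^4 + 10x^3 + 5x^2 + 2x + 3 ≡ 1 (mod x^3 + 2x^2 + 6x + 8).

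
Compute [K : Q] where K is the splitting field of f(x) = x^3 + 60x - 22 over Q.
[K : Q] = 6

By the rational root test, any rational root of the monic integer polynomial f(x) = x^3 + 60x - 22 must be an integer dividing the constant term -22, i.e. one of ±{1, 2, 11, 22}. Evaluating: f(1) = 39, f(-1) = -83, f(2) = 106, f(-2) = -150, f(11) = 1969, f(-11) = -2013, f(22) = 11946, f(-22) = -11990; none is 0, so f has no rational root and is therefore irreducible over Q (a cubic with no linear factor over a field is irreducible). For an irreducible cubic, the Galois group is A_3 or S_3 according as the discriminant disc(f) = -4a^3 - 27b^2 = -4·(60)^3 - 27·(-22)^2 = -877068 is or is not a square in Q. Here disc(f) = -877068 is not a perfect square in Q, so the Galois group of f over Q is not contained in A_3 and must be all of S_3. The splitting field has degree |S_3| = 6 over Q, so [K : Q] = 6.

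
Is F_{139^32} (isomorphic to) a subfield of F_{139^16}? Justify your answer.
No: F_{139^32} is not a subfield of F_{139^16}

F_{p^m} embeds in F_{p^n} iff m | n. Here 32 ∤ 16 (since 16 = 0·32 + 16 with remainder 16 ≠ 0), so F_{139^32} is not a subfield of F_{139^16}. Equivalently: if it were, the tower law would give 32 = [F_{139^32}:F_139] dividing [F_{139^16}:F_139] = 16, contradiction.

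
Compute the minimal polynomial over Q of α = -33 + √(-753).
m_α(x) = x^2 + 66x + 1842

From α + 33 = √(-753), squaring gives (α + 33)^2 = -753, i.e. α^2 + 66α + 1089 = -753, so α^2 + 66α + 1842 = 0. The discriminant of x^2 + 66x + 1842 is (66)^2 - 4·(1842) = 4356 - 7368 = -3012, and 4·(-753) is not a perfect square in Q since -753 is squarefree and ≠ 1. Hence x^2 + 66x + 1842 is irreducible over Q and is the minimal polynomial of α.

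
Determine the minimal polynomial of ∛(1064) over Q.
m_α(x) = x^3 - 1064

α satisfies α^3 = 1064, so x^3 - 1064 annihilates α. By the rational root test, a rational root p/q (in lowest terms) of x^3 - 1064 would satisfy p^3 = 1064 q^3, forcing q = 1 and p^3 = 1064; but 1064 is not a perfect cube, contradiction. A monic cubic over Q with no rational root is irreducible (any nontrivial factorization would include a linear factor). Hence x^3 - 1064 is the minimal polynomial of α, and in particular [Q(α):Q] = 3.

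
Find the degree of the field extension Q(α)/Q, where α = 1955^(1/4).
[Q(α):Q] = 4

α is a root of x^4 - 1955. By Eisenstein's criterion at the prime p = 5 (which divides the constant term 1955 but p^2 = 25 does not, since 1955 is squarefree), x^4 - 1955 is irreducible over Q. Hence [Q(α):Q] = 4.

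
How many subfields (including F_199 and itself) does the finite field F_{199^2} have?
F_{199^2} has 2 subfields

The subfields of F_{p^n} are exactly the fields F_{p^d} for d | n (each is the fixed field of the unique index-d subgroup of Gal(F_{p^n}/F_p) ≅ Z/nZ). The divisors of n = 2 are {1, 2}, giving 2 subfields: F_{199^1}, F_{199^2}.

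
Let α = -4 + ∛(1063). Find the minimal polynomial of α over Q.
m_α(x) = x^3 + 12x^2 + 48x - 999

Set β = α + 4 = ∛(1063), so β^3 = 1063. Then (α + 4)^3 - 1063 = 0, i.e. α is a root of g(x) = (x + 4)^3 - 1063 = x^3 + 12x^2 + 48x - 999. Since g(x) = h(x + 4) where h(x) = x^3 - 1063, and h is irreducible over Q (because 1063 is not a perfect cube, so h has no rational root, and a monic cubic with no rational root is irreducible), g is also irreducible (irreducibility is preserved under the substitution x → x + 4). Hence m_α(x) = x^3 + 12x^2 + 48x - 999.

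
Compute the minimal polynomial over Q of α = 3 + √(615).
m_α(x) = x^2 - 6x - 606

From α - 3 = √(615), squaring gives (α - 3)^2 = 615, i.e. α^2 - 6α + 9 = 615, so α^2 - 6α - 606 = 0. The discriminant of x^2 - 6x - 606 is (-6)^2 - 4·(-606) = 36 + 2424 = 2460, and 4·(615) is not a perfect square in Q since 615 is squarefree and ≠ 1. Hence x^2 - 6x - 606 is irreducible over Q and is the minimal polynomial of α.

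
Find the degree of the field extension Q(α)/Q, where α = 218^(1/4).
[Q(α):Q] = 4

α is a root of x^4 - 218. By Eisenstein's criterion at the prime p = 2 (which divides the constant term 218 but p^2 = 4 does not, since 218 is squarefree), x^4 - 218 is irreducible over Q. Hence [Q(α):Q] = 4.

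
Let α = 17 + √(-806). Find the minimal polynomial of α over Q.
m_α(x) = x^2 - 34x + 1095

From α - 17 = √(-806), squaring gives (α - 17)^2 = -806, i.e. α^2 - 34α + 289 = -806, so α^2 - 34α + 1095 = 0. The discriminant of x^2 - 34x + 1095 is (-34)^2 - 4·(1095) = 1156 - 4380 = -3224, and 4·(-806) is not a perfect square in Q since -806 is squarefree and ≠ 1. Hence x^2 - 34x + 1095 is irreducible over Q and is the minimal polynomial of α.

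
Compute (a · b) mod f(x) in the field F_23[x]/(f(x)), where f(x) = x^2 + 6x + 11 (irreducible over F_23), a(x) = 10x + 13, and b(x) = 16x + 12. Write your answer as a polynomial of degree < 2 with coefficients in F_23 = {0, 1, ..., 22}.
a · b ≡ 12x + 6 (mod f(x))

Multiply in F_23[x]: a(x)·b(x) = (10x + 13)·(16x + 12) = 22x^2 + 6x + 18. This has degree ≥ 2, so divide by f(x) over F_23: 22x^2 + 6x + 18 = (22)·(x^2 + 6x + 11) + (12x + 6). Hence a·b ≡ 12x + 6 (mod f). (F_23[x]/(f) is a field with 23^2 = 529 elements since f is irreducible of degree 2.)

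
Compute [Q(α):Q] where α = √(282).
[Q(α):Q] = 2

[Q(α):Q] equals the degree of the minimal polynomial of α. Here α^2 = 282 and x^2 - 282 is irreducible (d = 282 is squarefree, ≠ 1, hence not a square), so deg(m_α) = 2. Thus [Q(α):Q] = 2.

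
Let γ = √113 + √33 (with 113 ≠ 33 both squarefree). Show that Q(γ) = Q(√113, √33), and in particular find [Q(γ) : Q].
[Q(γ) : Q] = 4 (equivalently, Q(γ) = Q(√113, √33))

Obviously Q(γ) ⊆ Q(√113, √33), and [Q(√113, √33):Q] = 4 (since 113, 33 are distinct squarefree integers > 1 with 3729 not a perfect square). To show equality we compute the minimal polynomial of γ. From γ = √113 + √33: γ^2 = 113 + 2√(3729) + 33 = 146 + 2√(3729), so γ^2 - 146 = 2√(3729); squaring, (γ^2 - 146)^2 = 4·3729, i.e. γ^4 - 292γ^2 + 21316 - 14916 = 0, i.e. γ^4 - 292γ^2 + 6400 = 0. So γ is a root of x^4 - 292x^2 + 6400. This polynomial is irreducible over Q: it has no rational root (each ±√113 ± √33 is irrational), and any factorization into two quadratics over Q would force √(3729) ∈ Q (pairing opposite roots) or √113, √33 ∈ Q (other pairings), all impossible. Hence [Q(γ):Q] = 4 = [Q(√113, √33):Q], so Q(γ) = Q(√113, √33).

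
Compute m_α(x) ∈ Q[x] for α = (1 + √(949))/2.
m_α(x) = x^2 - x - 237

From 2α - 1 = √(949), squaring gives (2α - 1)^2 = 949, i.e. 4α^2 - 4α + 1 = 949, so α^2 - α + (1 - 949)/4 = 0. Since 949 ≡ 1 (mod 4), (1 - 949)/4 = -237 ∈ Z. The polynomial x^2 - x - 237 has discriminant 1 - 4·(-237) = 949, which is not a perfect square in Q (d = 949 is squarefree and ≠ 1), so x^2 - x - 237 is irreducible over Q. It is the minimal polynomial of α.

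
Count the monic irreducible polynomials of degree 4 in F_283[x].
There are 1603541958 monic irreducible polynomials of degree 4 over F_283

Each element of F_{283^4} that lies in no proper subfield is a root of exactly one monic irreducible of degree 4 over F_283, and each such polynomial has 4 distinct roots in F_{283^4}. By Möbius inversion the count is N_283(4) = (1/4) Σ_{d|4} μ(4/d) · 283^d = (1/4)(μ(4)·283^1 + μ(2)·283^2 + μ(1)·283^4) = 6414167832/4 = 1603541958.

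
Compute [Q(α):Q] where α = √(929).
[Q(α):Q] = 2

[Q(α):Q] equals the degree of the minimal polynomial of α. Here α^2 = 929 and x^2 - 929 is irreducible (d = 929 is squarefree, ≠ 1, hence not a square), so deg(m_α) = 2. Thus [Q(α):Q] = 2.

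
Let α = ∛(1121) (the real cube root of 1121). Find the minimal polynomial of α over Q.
m_α(x) = x^3 - 1121

α satisfies α^3 = 1121, so x^3 - 1121 annihilates α. By the rational root test, a rational root p/q (in lowest terms) of x^3 - 1121 would satisfy p^3 = 1121 q^3, forcing q = 1 and p^3 = 1121; but 1121 is not a perfect cube, contradiction. A monic cubic over Q with no rational root is irreducible (any nontrivial factorization would include a linear factor). Hence x^3 - 1121 is the minimal polynomial of α, and in particular [Q(α):Q] = 3.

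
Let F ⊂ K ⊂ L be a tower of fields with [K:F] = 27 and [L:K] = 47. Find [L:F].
[L:F] = 1269

The tower law says that for any tower of field extensions F ⊂ K ⊂ L with finite degrees, [L:F] = [L:K] · [K:F]. Here this gives [L:F] = 47 · 27 = 1269.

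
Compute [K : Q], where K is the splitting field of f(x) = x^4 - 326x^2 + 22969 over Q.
[K : Q] = 4

Solving the quadratic in x^2: x^2 = (326 ± √(326^2 - 4·22969))/2 = (326 ± √14400)/2 = (326 ± 120)/2, giving x^2 = 103 or x^2 = 223. So f(x) = (x^2 - 103)(x^2 - 223) and the roots of f are ±√103, ±√223. Hence the splitting field is K = Q(√103, √223). Since 103 and 223 are distinct squarefree integers > 1, their product 22969 is not a perfect square, so √223 ∉ Q(√103). By the tower law [K:Q] = [Q(√103,√223):Q(√103)] · [Q(√103):Q] = 2 · 2 = 4.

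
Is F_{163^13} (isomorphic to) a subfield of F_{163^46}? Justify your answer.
No: F_{163^13} is not a subfield of F_{163^46}

F_{p^m} embeds in F_{p^n} iff m | n. Here 13 ∤ 46 (since 46 = 3·13 + 7 with remainder 7 ≠ 0), so F_{163^13} is not a subfield of F_{163^46}. Equivalently: if it were, the tower law would give 13 = [F_{163^13}:F_163] dividing [F_{163^46}:F_163] = 46, contradiction.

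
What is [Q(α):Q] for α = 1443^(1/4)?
[Q(α):Q] = 4

α is a root of x^4 - 1443. By Eisenstein's criterion at the prime p = 3 (which divides the constant term 1443 but p^2 = 9 does not, since 1443 is squarefree), x^4 - 1443 is irreducible over Q. Hence [Q(α):Q] = 4.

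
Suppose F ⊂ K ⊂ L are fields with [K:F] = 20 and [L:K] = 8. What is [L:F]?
[L:F] = 160

The tower law says that for any tower of field extensions F ⊂ K ⊂ L with finite degrees, [L:F] = [L:K] · [K:F]. Here this gives [L:F] = 8 · 20 = 160.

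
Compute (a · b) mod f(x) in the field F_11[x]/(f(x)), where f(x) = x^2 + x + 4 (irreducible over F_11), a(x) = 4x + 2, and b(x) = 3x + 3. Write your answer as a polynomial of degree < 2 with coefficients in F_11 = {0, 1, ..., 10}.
a · b ≡ 6x + 2 (mod f(x))

Multiply in F_11[x]: a(x)·b(x) = (4x + 2)·(3x + 3) = x^2 + 7x + 6. This has degree ≥ 2, so divide by f(x) over F_11: x^2 + 7x + 6 = (1)·(x^2 + x + 4) + (6x + 2). Hence a·b ≡ 6x + 2 (mod f). (F_11[x]/(f) is a field with 11^2 = 121 elements since f is irreducible of degree 2.)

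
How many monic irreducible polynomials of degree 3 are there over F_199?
There are 2626800 monic irreducible polynomials of degree 3 over F_199

Each element of F_{199^3} that lies in no proper subfield is a root of exactly one monic irreducible of degree 3 over F_199, and each such polynomial has 3 distinct roots in F_{199^3}. By Möbius inversion the count is N_199(3) = (1/3) Σ_{d|3} μ(3/d) · 199^d = (1/3)(μ(3)·199^1 + μ(1)·199^3) = 7880400/3 = 2626800.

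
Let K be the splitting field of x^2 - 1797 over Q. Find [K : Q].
[K : Q] = 2

f(x) = x^2 - 1797 factors as (x - √1797)(x + √1797). The splitting field is K = Q(√1797). Since 1797 is squarefree and > 1, it is not a perfect square, so x^2 - 1797 is irreducible over Q and [Q(√1797) : Q] = 2. Hence [K : Q] = 2.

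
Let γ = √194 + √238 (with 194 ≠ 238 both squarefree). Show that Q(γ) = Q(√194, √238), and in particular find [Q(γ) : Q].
[Q(γ) : Q] = 4 (equivalently, Q(γ) = Q(√194, √238))

Obviously Q(γ) ⊆ Q(√194, √238), and [Q(√194, √238):Q] = 4 (since 194, 238 are distinct squarefree integers > 1 with 46172 not a perfect square). To show equality we compute the minimal polynomial of γ. From γ = √194 + √238: γ^2 = 194 + 2√(46172) + 238 = 432 + 2√(46172), so γ^2 - 432 = 2√(46172); squaring, (γ^2 - 432)^2 = 4·46172, i.e. γ^4 - 864γ^2 + 186624 - 184688 = 0, i.e. γ^4 - 864γ^2 + 1936 = 0. So γ is a root of x^4 - 864x^2 + 1936. This polynomial is irreducible over Q: it has no rational root (each ±√194 ± √238 is irrational), and any factorization into two quadratics over Q would force √(46172) ∈ Q (pairing opposite roots) or √194, √238 ∈ Q (other pairings), all impossible. Hence [Q(γ):Q] = 4 = [Q(√194, √238):Q], so Q(γ) = Q(√194, √238).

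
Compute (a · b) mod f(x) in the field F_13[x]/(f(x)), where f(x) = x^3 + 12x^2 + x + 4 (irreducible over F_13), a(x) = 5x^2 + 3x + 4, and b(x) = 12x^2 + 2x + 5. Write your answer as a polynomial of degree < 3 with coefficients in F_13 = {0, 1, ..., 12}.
a · b ≡ 8x^2 + 2x + 12 (mod f(x))

Multiply in F_13[x]: a(x)·b(x) = (5x^2 + 3x + 4)·(12x^2 + 2x + 5) = 8x^4 + 7x^3 + x^2 + 10x + 7. This has degree ≥ 3, so divide by f(x) over F_13: 8x^4 + 7x^3 + x^2 + 10x + 7 = (8x + 2)·(x^3 + 12x^2 + x + 4) + (8x^2 + 2x + 12). Hence a·b ≡ 8x^2 + 2x + 12 (mod f). (F_13[x]/(f) is a field with 13^3 = 2197 elements since f is irreducible of degree 3.)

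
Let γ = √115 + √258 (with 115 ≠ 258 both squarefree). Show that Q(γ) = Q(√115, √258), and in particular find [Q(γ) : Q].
[Q(γ) : Q] = 4 (equivalently, Q(γ) = Q(√115, √258))

Obviously Q(γ) ⊆ Q(√115, √258), and [Q(√115, √258):Q] = 4 (since 115, 258 are distinct squarefree integers > 1 with 29670 not a perfect square). To show equality we compute the minimal polynomial of γ. From γ = √115 + √258: γ^2 = 115 + 2√(29670) + 258 = 373 + 2√(29670), so γ^2 - 373 = 2√(29670); squaring, (γ^2 - 373)^2 = 4·29670, i.e. γ^4 - 746γ^2 + 139129 - 118680 = 0, i.e. γ^4 - 746γ^2 + 20449 = 0. So γ is a root of x^4 - 746x^2 + 20449. This polynomial is irreducible over Q: it has no rational root (each ±√115 ± √258 is irrational), and any factorization into two quadratics over Q would force √(29670) ∈ Q (pairing opposite roots) or √115, √258 ∈ Q (other pairings), all impossible. Hence [Q(γ):Q] = 4 = [Q(√115, √258):Q], so Q(γ) = Q(√115, √258).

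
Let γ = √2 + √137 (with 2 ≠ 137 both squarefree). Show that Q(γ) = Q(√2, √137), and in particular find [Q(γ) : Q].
[Q(γ) : Q] = 4 (equivalently, Q(γ) = Q(√2, √137))

Obviously Q(γ) ⊆ Q(√2, √137), and [Q(√2, √137):Q] = 4 (since 2, 137 are distinct squarefree integers > 1 with 274 not a perfect square). To show equality we compute the minimal polynomial of γ. From γ = √2 + √137: γ^2 = 2 + 2√(274) + 137 = 139 + 2√(274), so γ^2 - 139 = 2√(274); squaring, (γ^2 - 139)^2 = 4·274, i.e. γ^4 - 278γ^2 + 19321 - 1096 = 0, i.e. γ^4 - 278γ^2 + 18225 = 0. So γ is a root of x^4 - 278x^2 + 18225. This polynomial is irreducible over Q: it has no rational root (each ±√2 ± √137 is irrational), and any factorization into two quadratics over Q would force √(274) ∈ Q (pairing opposite roots) or √2, √137 ∈ Q (other pairings), all impossible. Hence [Q(γ):Q] = 4 = [Q(√2, √137):Q], so Q(γ) = Q(√2, √137).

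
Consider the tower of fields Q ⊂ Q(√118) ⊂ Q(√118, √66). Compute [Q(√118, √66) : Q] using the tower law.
[Q(√118, √66) : Q] = 4

[Q(√118):Q] = 2 (min poly x^2 - 118, irreducible since 118 is squarefree > 1). For the top step, suppose √66 ∈ Q(√118), say √66 = c + d√118 with c, d ∈ Q. Squaring: 66 = c^2 + 118d^2 + 2cd√118. Since √118 ∉ Q this forces 2cd = 0. If d = 0 then √66 = c ∈ Q, contradicting 66 squarefree > 1. If c = 0 then 66 = 118d^2, so 118·66 = (118d)^2 is a perfect square in Q — but 118·66 = 7788 is not a perfect square (since 118 and 66 are distinct squarefree integers). Contradiction. Hence √66 ∉ Q(√118), so x^2 - 66 stays irreducible over Q(√118) and [Q(√118, √66) : Q(√118)] = 2. By the tower law, [Q(√118, √66) : Q] = 2 · 2 = 4.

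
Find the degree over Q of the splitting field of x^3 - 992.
[K : Q] = 6

The roots of x^3 - 992 are ∛992, ω∛992, ω^2∛992 where ω = e^(2πi/3) is a primitive cube root of unity, so K = Q(∛992, ω). Now [Q(∛992):Q] = 3 (since 992 is not a perfect cube, x^3 - 992 is irreducible) and [Q(ω):Q] = 2. Both 2 and 3 divide [K:Q], and [K:Q] ≤ 3·2 = 6, so [K:Q] = 6. (Equivalently: Q(∛992) ⊂ R but ω ∉ R, so [K : Q(∛992)] = 2.)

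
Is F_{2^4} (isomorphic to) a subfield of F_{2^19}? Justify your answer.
No: F_{2^4} is not a subfield of F_{2^19}

F_{p^m} embeds in F_{p^n} iff m | n. Here 4 ∤ 19 (since 19 = 4·4 + 3 with remainder 3 ≠ 0), so F_{2^4} is not a subfield of F_{2^19}. Equivalently: if it were, the tower law would give 4 = [F_{2^4}:F_2] dividing [F_{2^19}:F_2] = 19, contradiction.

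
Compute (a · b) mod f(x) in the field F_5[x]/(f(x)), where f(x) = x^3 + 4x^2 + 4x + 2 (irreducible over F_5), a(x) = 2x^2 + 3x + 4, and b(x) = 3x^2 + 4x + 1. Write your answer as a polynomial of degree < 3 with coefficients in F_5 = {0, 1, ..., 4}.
a · b ≡ 3 (mod f(x))

Multiply in F_5[x]: a(x)·b(x) = (2x^2 + 3x + 4)·(3x^2 + 4x + 1) = x^4 + 2x^3 + x^2 + 4x + 4. This has degree ≥ 3, so divide by f(x) over F_5: x^4 + 2x^3 + x^2 + 4x + 4 = (x + 3)·(x^3 + 4x^2 + 4x + 2) + (3). Hence a·b ≡ 3 (mod f). (F_5[x]/(f) is a field with 5^3 = 125 elements since f is irreducible of degree 3.)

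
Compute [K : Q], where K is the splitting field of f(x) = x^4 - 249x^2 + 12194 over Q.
[K : Q] = 4

Solving the quadratic in x^2: x^2 = (249 ± √(249^2 - 4·12194))/2 = (249 ± √13225)/2 = (249 ± 115)/2, giving x^2 = 67 or x^2 = 182. So f(x) = (x^2 - 67)(x^2 - 182) and the roots of f are ±√67, ±√182. Hence the splitting field is K = Q(√67, √182). Since 67 and 182 are distinct squarefree integers > 1, their product 12194 is not a perfect square, so √182 ∉ Q(√67). By the tower law [K:Q] = [Q(√67,√182):Q(√67)] · [Q(√67):Q] = 2 · 2 = 4.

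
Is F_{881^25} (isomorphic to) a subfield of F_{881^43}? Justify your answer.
No: F_{881^25} is not a subfield of F_{881^43}

F_{p^m} embeds in F_{p^n} iff m | n. Here 25 ∤ 43 (since 43 = 1·25 + 18 with remainder 18 ≠ 0), so F_{881^25} is not a subfield of F_{881^43}. Equivalently: if it were, the tower law would give 25 = [F_{881^25}:F_881] dividing [F_{881^43}:F_881] = 43, contradiction.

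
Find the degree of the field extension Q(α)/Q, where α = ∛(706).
[Q(α):Q] = 3

The minimal polynomial of α is x^3 - 706, irreducible over Q since 706 is not a perfect cube (so x^3 - 706 has no rational root). Hence [Q(α):Q] = deg(m_α) = 3.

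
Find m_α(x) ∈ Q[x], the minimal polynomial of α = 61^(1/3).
m_α(x) = x^3 - 61

α satisfies α^3 = 61, so x^3 - 61 annihilates α. By the rational root test, a rational root p/q (in lowest terms) of x^3 - 61 would satisfy p^3 = 61 q^3, forcing q = 1 and p^3 = 61; but 61 is not a perfect cube, contradiction. A monic cubic over Q with no rational root is irreducible (any nontrivial factorization would include a linear factor). Hence x^3 - 61 is the minimal polynomial of α, and in particular [Q(α):Q] = 3.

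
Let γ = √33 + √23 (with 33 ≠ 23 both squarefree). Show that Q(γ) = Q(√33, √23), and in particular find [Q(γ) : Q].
[Q(γ) : Q] = 4 (equivalently, Q(γ) = Q(√33, √23))

Obviously Q(γ) ⊆ Q(√33, √23), and [Q(√33, √23):Q] = 4 (since 33, 23 are distinct squarefree integers > 1 with 759 not a perfect square). To show equality we compute the minimal polynomial of γ. From γ = √33 + √23: γ^2 = 33 + 2√(759) + 23 = 56 + 2√(759), so γ^2 - 56 = 2√(759); squaring, (γ^2 - 56)^2 = 4·759, i.e. γ^4 - 112γ^2 + 3136 - 3036 = 0, i.e. γ^4 - 112γ^2 + 100 = 0. So γ is a root of x^4 - 112x^2 + 100. This polynomial is irreducible over Q: it has no rational root (each ±√33 ± √23 is irrational), and any factorization into two quadratics over Q would force √(759) ∈ Q (pairing opposite roots) or √33, √23 ∈ Q (other pairings), all impossible. Hence [Q(γ):Q] = 4 = [Q(√33, √23):Q], so Q(γ) = Q(√33, √23).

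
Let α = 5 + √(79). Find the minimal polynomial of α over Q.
m_α(x) = x^2 - 10x - 54

From α - 5 = √(79), squaring gives (α - 5)^2 = 79, i.e. α^2 - 10α + 25 = 79, so α^2 - 10α - 54 = 0. The discriminant of x^2 - 10x - 54 is (-10)^2 - 4·(-54) = 100 + 216 = 316, and 4·(79) is not a perfect square in Q since 79 is squarefree and ≠ 1. Hence x^2 - 10x - 54 is irreducible over Q and is the minimal polynomial of α.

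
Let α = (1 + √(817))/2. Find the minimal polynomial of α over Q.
m_α(x) = x^2 - x - 204

From 2α - 1 = √(817), squaring gives (2α - 1)^2 = 817, i.e. 4α^2 - 4α + 1 = 817, so α^2 - α + (1 - 817)/4 = 0. Since 817 ≡ 1 (mod 4), (1 - 817)/4 = -204 ∈ Z. The polynomial x^2 - x - 204 has discriminant 1 - 4·(-204) = 817, which is not a perfect square in Q (d = 817 is squarefree and ≠ 1), so x^2 - x - 204 is irreducible over Q. It is the minimal polynomial of α.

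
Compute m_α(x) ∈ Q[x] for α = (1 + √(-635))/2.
m_α(x) = x^2 - x + 159

From 2α - 1 = √(-635), squaring gives (2α - 1)^2 = -635, i.e. 4α^2 - 4α + 1 = -635, so α^2 - α + (1 + 635)/4 = 0. Since -635 ≡ 1 (mod 4), (1 + 635)/4 = 159 ∈ Z. The polynomial x^2 - x + 159 has discriminant 1 - 4·(159) = -635, which is not a perfect square in Q (d = -635 is squarefree and ≠ 1), so x^2 - x + 159 is irreducible over Q. It is the minimal polynomial of α.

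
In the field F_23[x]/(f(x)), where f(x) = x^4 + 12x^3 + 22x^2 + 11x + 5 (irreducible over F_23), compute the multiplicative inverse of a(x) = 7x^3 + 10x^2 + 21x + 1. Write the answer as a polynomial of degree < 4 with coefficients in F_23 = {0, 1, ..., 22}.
a(x)^(-1) ≡ 12x^3 + 22x^2 + 5x + 7 (mod f(x))

Since f is irreducible over F_23, F_23[x]/(f) is a field and a(x) ≠ 0 has an inverse. Apply the extended Euclidean algorithm to f(x) and a(x) in F_23[x]: f(x) = (10x + 17)·a(x) + (10x^2 + 12x + 11);  a(x) = (3x + 2)·(10x^2 + 12x + 11) + (10x + 2);  (10x^2 + 12x + 11) = (x + 1)·(10x + 2) + (9). The last nonzero remainder is the constant 9 = gcd(f, a) in F_23. Back-substituting through the division chain expresses 9 = s(x)·a(x) + t(x)·f(x) with s(x) ≡ 16x^3 + 14x^2 + 22x + 17 (mod f), so (16x^3 + 14x^2 + 22x + 17)·a(x) ≡ 9 (mod f). Multiplying by 9^(-1) ≡ 18 in F_23 gives a(x)^(-1) ≡ 18·(16x^3 + 14x^2 + 22x + 17) ≡ 12x^3 + 22x^2 + 5x + 7 (mod f). Check: (7x^3 + 10x^2 + 21x + 1)·(12x^3 + 22x^2 + 5x + 7) = 15x^6 + 21x^5 + x^4 + 21x^3 + 13x^2 + 14x + 7 ≡ 1 (mod x^4 + 12x^3 + 22x^2 + 11x + 5).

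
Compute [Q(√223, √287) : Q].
[Q(√223, √287) : Q] = 4

[Q(√223):Q] = 2 (min poly x^2 - 223, irreducible since 223 is squarefree > 1). For the top step, suppose √287 ∈ Q(√223), say √287 = c + d√223 with c, d ∈ Q. Squaring: 287 = c^2 + 223d^2 + 2cd√223. Since √223 ∉ Q this forces 2cd = 0. If d = 0 then √287 = c ∈ Q, contradicting 287 squarefree > 1. If c = 0 then 287 = 223d^2, so 223·287 = (223d)^2 is a perfect square in Q — but 223·287 = 64001 is not a perfect square (since 223 and 287 are distinct squarefree integers). Contradiction. Hence √287 ∉ Q(√223), so x^2 - 287 stays irreducible over Q(√223) and [Q(√223, √287) : Q(√223)] = 2. By the tower law, [Q(√223, √287) : Q] = 2 · 2 = 4.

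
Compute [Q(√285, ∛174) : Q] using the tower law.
[Q(√285, ∛174) : Q] = 6

Let L = Q(√285, ∛174). Since Q(√285) ⊂ L and [Q(√285):Q] = 2, the tower law gives 2 | [L:Q]. Likewise Q(∛174) ⊂ L with [Q(∛174):Q] = 3 (because 174 is not a perfect cube), so 3 | [L:Q]. As gcd(2,3) = 1, [L:Q] is divisible by 6. Conversely L is generated over Q by √285 and ∛174, so [L:Q] ≤ 2·3 = 6. Therefore [Q(√285, ∛174) : Q] = 6.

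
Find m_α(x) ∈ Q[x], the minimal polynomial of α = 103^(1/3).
m_α(x) = x^3 - 103

α satisfies α^3 = 103, so x^3 - 103 annihilates α. By the rational root test, a rational root p/q (in lowest terms) of x^3 - 103 would satisfy p^3 = 103 q^3, forcing q = 1 and p^3 = 103; but 103 is not a perfect cube, contradiction. A monic cubic over Q with no rational root is irreducible (any nontrivial factorization would include a linear factor). Hence x^3 - 103 is the minimal polynomial of α, and in particular [Q(α):Q] = 3.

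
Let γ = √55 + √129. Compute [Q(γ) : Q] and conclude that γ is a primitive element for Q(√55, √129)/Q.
[Q(γ) : Q] = 4 (equivalently, Q(γ) = Q(√55, √129))

Obviously Q(γ) ⊆ Q(√55, √129), and [Q(√55, √129):Q] = 4 (since 55, 129 are distinct squarefree integers > 1 with 7095 not a perfect square). To show equality we compute the minimal polynomial of γ. From γ = √55 + √129: γ^2 = 55 + 2√(7095) + 129 = 184 + 2√(7095), so γ^2 - 184 = 2√(7095); squaring, (γ^2 - 184)^2 = 4·7095, i.e. γ^4 - 368γ^2 + 33856 - 28380 = 0, i.e. γ^4 - 368γ^2 + 5476 = 0. So γ is a root of x^4 - 368x^2 + 5476. This polynomial is irreducible over Q: it has no rational root (each ±√55 ± √129 is irrational), and any factorization into two quadratics over Q would force √(7095) ∈ Q (pairing opposite roots) or √55, √129 ∈ Q (other pairings), all impossible. Hence [Q(γ):Q] = 4 = [Q(√55, √129):Q], so Q(γ) = Q(√55, √129).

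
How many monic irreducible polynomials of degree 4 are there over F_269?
There are 1309010490 monic irreducible polynomials of degree 4 over F_269

Each element of F_{269^4} that lies in no proper subfield is a root of exactly one monic irreducible of degree 4 over F_269, and each such polynomial has 4 distinct roots in F_{269^4}. By Möbius inversion the count is N_269(4) = (1/4) Σ_{d|4} μ(4/d) · 269^d = (1/4)(μ(4)·269^1 + μ(2)·269^2 + μ(1)·269^4) = 5236041960/4 = 1309010490.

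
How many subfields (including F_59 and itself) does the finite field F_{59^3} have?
F_{59^3} has 2 subfields

The subfields of F_{p^n} are exactly the fields F_{p^d} for d | n (each is the fixed field of the unique index-d subgroup of Gal(F_{p^n}/F_p) ≅ Z/nZ). The divisors of n = 3 are {1, 3}, giving 2 subfields: F_{59^1}, F_{59^3}.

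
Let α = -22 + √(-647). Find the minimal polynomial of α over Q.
m_α(x) = x^2 + 44x + 1131

From α + 22 = √(-647), squaring gives (α + 22)^2 = -647, i.e. α^2 + 44α + 484 = -647, so α^2 + 44α + 1131 = 0. The discriminant of x^2 + 44x + 1131 is (44)^2 - 4·(1131) = 1936 - 4524 = -2588, and 4·(-647) is not a perfect square in Q since -647 is squarefree and ≠ 1. Hence x^2 + 44x + 1131 is irreducible over Q and is the minimal polynomial of α.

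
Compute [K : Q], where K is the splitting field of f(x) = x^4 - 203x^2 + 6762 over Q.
[K : Q] = 4

Solving the quadratic in x^2: x^2 = (203 ± √(203^2 - 4·6762))/2 = (203 ± √14161)/2 = (203 ± 119)/2, giving x^2 = 161 or x^2 = 42. So f(x) = (x^2 - 161)(x^2 - 42) and the roots of f are ±√161, ±√42. Hence the splitting field is K = Q(√161, √42). Since 161 and 42 are distinct squarefree integers > 1, their product 6762 is not a perfect square, so √42 ∉ Q(√161). By the tower law [K:Q] = [Q(√161,√42):Q(√161)] · [Q(√161):Q] = 2 · 2 = 4.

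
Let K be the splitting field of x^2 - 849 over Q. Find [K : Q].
[K : Q] = 2

f(x) = x^2 - 849 factors as (x - √849)(x + √849). The splitting field is K = Q(√849). Since 849 is squarefree and > 1, it is not a perfect square, so x^2 - 849 is irreducible over Q and [Q(√849) : Q] = 2. Hence [K : Q] = 2.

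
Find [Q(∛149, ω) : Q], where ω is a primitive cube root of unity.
[Q(∛149, ω) : Q] = 6

[Q(∛149):Q] = 3 (min poly x^3 - 149, irreducible since 149 is not a perfect cube). [Q(ω):Q] = 2 (min poly x^2 + x + 1). Since Q(∛149) ⊂ R and ω ∉ R, we have ω ∉ Q(∛149), so x^2 + x + 1 remains irreducible over Q(∛149) and [Q(∛149, ω) : Q(∛149)] = 2. By the tower law, [Q(∛149, ω) : Q] = 3 · 2 = 6. (In fact Q(∛149, ω) is the splitting field of x^3 - 149 over Q.)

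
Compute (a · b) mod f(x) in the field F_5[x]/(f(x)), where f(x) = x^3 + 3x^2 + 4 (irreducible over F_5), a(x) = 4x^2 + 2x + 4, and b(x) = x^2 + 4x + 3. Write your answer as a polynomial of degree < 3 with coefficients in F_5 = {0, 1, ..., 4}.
a · b ≡ x^2 + x + 3 (mod f(x))

Multiply in F_5[x]: a(x)·b(x) = (4x^2 + 2x + 4)·(x^2 + 4x + 3) = 4x^4 + 3x^3 + 4x^2 + 2x + 2. This has degree ≥ 3, so divide by f(x) over F_5: 4x^4 + 3x^3 + 4x^2 + 2x + 2 = (4x + 1)·(x^3 + 3x^2 + 4) + (x^2 + x + 3). Hence a·b ≡ x^2 + x + 3 (mod f). (F_5[x]/(f) is a field with 5^3 = 125 elements since f is irreducible of degree 3.)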